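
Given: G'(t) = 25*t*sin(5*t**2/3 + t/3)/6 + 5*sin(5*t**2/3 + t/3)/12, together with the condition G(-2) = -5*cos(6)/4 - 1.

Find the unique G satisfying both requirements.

G'(t) matches the chain-rule pattern g'(h)*h' with inner function h(t) = 5*t**2/3 + t/3; substituting u = h(t) collapses the integral.
A general antiderivative is -5*cos(5*t**2/3 + t/3)/4 + C.
The condition gives C = -5*cos(6)/4 - 1 - (-5*cos(6)/4) = -1.
So G(t) = (-5*cos(5*t**2/3 + t/3) - 4)/4.
Check: d/dt[(-5*cos(5*t**2/3 + t/3) - 4)/4] = 25*t*sin(5*t**2/3 + t/3)/6 + 5*sin(5*t**2/3 + t/3)/12 = G'(t).

G(t) = (-5*cos(5*t**2/3 + t/3) - 4)/4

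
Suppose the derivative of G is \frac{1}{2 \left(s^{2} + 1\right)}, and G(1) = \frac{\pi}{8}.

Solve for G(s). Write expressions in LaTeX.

G(s) = \frac{\operatorname{atan}{\left(s \right)}}{2}

For G(s) to be correct, d/ds[G] must agree with the stated G'(s) identically.
A general antiderivative is \frac{\operatorname{atan}{\left(s \right)}}{2} + C.
The condition gives C = \frac{\pi}{8} - (\frac{\pi}{8}) = 0.
So G(s) = \frac{\operatorname{atan}{\left(s \right)}}{2}.
Check: d/ds[\frac{\operatorname{atan}{\left(s \right)}}{2}] = \frac{1}{2 s^{2} + 2}, which equals G'(s).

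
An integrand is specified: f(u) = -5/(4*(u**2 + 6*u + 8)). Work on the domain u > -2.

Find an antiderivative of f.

Factor the denominator (4*(u + 2)*(u + 4)) and decompose: f = 5/(8*(u + 4)) - 5/(8*(u + 2)); each piece integrates to a log, atan, or power term.
Check: d/du[-5*log(u + 2)/8 + 5*log(u + 4)/8] = -5/(4*u**2 + 24*u + 32), which equals f(u).

An antiderivative is F(u) = -5*log(u + 2)/8 + 5*log(u + 4)/8.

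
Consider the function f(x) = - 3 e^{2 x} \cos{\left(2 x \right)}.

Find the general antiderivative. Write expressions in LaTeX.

Since d/dx undoes antidifferentiation here, F'(x) = f(x) is required of F(x).
Check: d/dx[- \frac{3 e^{2 x} \sin{\left(2 x \right)}}{4} - \frac{3 e^{2 x} \cos{\left(2 x \right)}}{4}] = - 3 e^{2 x} \cos{\left(2 x \right)} = f(x).

F(x) = - \frac{3 e^{2 x} \sin{\left(2 x \right)}}{4} - \frac{3 e^{2 x} \cos{\left(2 x \right)}}{4} + C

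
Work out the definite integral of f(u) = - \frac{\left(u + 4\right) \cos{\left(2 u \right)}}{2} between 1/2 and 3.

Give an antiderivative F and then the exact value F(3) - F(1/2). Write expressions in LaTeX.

An antiderivative F(u) passes only if d/du[F] lands on f(u) exactly.
F(u) = - \frac{u \sin{\left(2 u \right)}}{4} - \sin{\left(2 u \right)} - \frac{\cos{\left(2 u \right)}}{8} is an antiderivative of f.
Check: d/du[- \frac{u \sin{\left(2 u \right)}}{4} - \sin{\left(2 u \right)} - \frac{\cos{\left(2 u \right)}}{8}] = - \frac{u \cos{\left(2 u \right)}}{2} - 2 \cos{\left(2 u \right)}, which equals f(u).
F(3) = - \frac{\cos{\left(6 \right)}}{8} - \frac{7 \sin{\left(6 \right)}}{4}; F(1/2) = - \frac{9 \sin{\left(1 \right)}}{8} - \frac{\cos{\left(1 \right)}}{8}.
Integral = F(3) - F(1/2) = - \frac{\cos{\left(6 \right)}}{8} + \frac{\cos{\left(1 \right)}}{8} - \frac{7 \sin{\left(6 \right)}}{4} + \frac{9 \sin{\left(1 \right)}}{8}.

Antiderivative: F(u) = - \frac{u \sin{\left(2 u \right)}}{4} - \sin{\left(2 u \right)} - \frac{\cos{\left(2 u \right)}}{8}; value = - \frac{\cos{\left(6 \right)}}{8} + \frac{\cos{\left(1 \right)}}{8} - \frac{7 \sin{\left(6 \right)}}{4} + \frac{9 \sin{\left(1 \right)}}{8}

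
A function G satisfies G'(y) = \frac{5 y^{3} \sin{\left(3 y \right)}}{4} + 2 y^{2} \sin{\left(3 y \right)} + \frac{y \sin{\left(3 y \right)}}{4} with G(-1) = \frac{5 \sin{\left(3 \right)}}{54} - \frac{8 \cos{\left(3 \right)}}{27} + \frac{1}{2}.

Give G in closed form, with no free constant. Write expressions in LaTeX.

G(y) = \frac{- 45 y^{3} \cos{\left(3 y \right)} + 45 y^{2} \sin{\left(3 y \right)} - 72 y^{2} \cos{\left(3 y \right)} + 48 y \sin{\left(3 y \right)} + 21 y \cos{\left(3 y \right)} - 7 \sin{\left(3 y \right)} + 16 \cos{\left(3 y \right)} + 54}{108}

The integrand splits into summands that can be handled one at a time.
A general antiderivative is - \frac{5 y^{3} \cos{\left(3 y \right)}}{12} + \frac{5 y^{2} \sin{\left(3 y \right)}}{12} - \frac{2 y^{2} \cos{\left(3 y \right)}}{3} + \frac{4 y \sin{\left(3 y \right)}}{9} + \frac{7 y \cos{\left(3 y \right)}}{36} - \frac{7 \sin{\left(3 y \right)}}{108} + \frac{4 \cos{\left(3 y \right)}}{27} + C.
The condition gives C = \frac{5 \sin{\left(3 \right)}}{54} - \frac{8 \cos{\left(3 \right)}}{27} + \frac{1}{2} - (\frac{5 \sin{\left(3 \right)}}{54} - \frac{8 \cos{\left(3 \right)}}{27}) = \frac{1}{2}.
So G(y) = \frac{- 45 y^{3} \cos{\left(3 y \right)} + 45 y^{2} \sin{\left(3 y \right)} - 72 y^{2} \cos{\left(3 y \right)} + 48 y \sin{\left(3 y \right)} + 21 y \cos{\left(3 y \right)} - 7 \sin{\left(3 y \right)} + 16 \cos{\left(3 y \right)} + 54}{108}.
Check: d/dy[\frac{- 45 y^{3} \cos{\left(3 y \right)} + 45 y^{2} \sin{\left(3 y \right)} - 72 y^{2} \cos{\left(3 y \right)} + 48 y \sin{\left(3 y \right)} + 21 y \cos{\left(3 y \right)} - 7 \sin{\left(3 y \right)} + 16 \cos{\left(3 y \right)} + 54}{108}] = \frac{5 y^{3} \sin{\left(3 y \right)}}{4} + 2 y^{2} \sin{\left(3 y \right)} + \frac{y \sin{\left(3 y \right)}}{4} = G'(y).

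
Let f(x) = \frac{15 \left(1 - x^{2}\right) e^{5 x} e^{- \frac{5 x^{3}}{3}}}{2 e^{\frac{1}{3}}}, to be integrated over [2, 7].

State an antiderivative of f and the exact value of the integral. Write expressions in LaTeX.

Antiderivative: F(x) = \frac{3 e^{- \frac{5 x^{3}}{3} + 5 x - \frac{1}{3}}}{2}; value = - \frac{3}{2 e^{\frac{11}{3}}} + \frac{3}{2 e^{537}}

The substitution u = - \frac{5 x^{3}}{3} + 5 x - \frac{1}{3} works: f is exactly (dF/du)*(du/dx) for that inner function.
F(x) = \frac{3 e^{- \frac{5 x^{3}}{3} + 5 x - \frac{1}{3}}}{2} is an antiderivative of f.
Check: d/dx[\frac{3 e^{- \frac{5 x^{3}}{3} + 5 x - \frac{1}{3}}}{2}] = \frac{\left(15 - 15 x^{2}\right) e^{5 x} e^{- \frac{5 x^{3}}{3}}}{2 e^{\frac{1}{3}}}, which equals f(x).
F(7) = \frac{3}{2 e^{537}}; F(2) = \frac{3}{2 e^{\frac{11}{3}}}.
Integral = F(7) - F(2) = - \frac{3}{2 e^{\frac{11}{3}}} + \frac{3}{2 e^{537}}.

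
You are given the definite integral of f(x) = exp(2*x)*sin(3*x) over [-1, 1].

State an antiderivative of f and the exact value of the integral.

Antiderivative: F(x) = (2*sin(3*x) - 3*cos(3*x))*exp(2*x)/13; value = 3*exp(-2)*cos(3)/13 + 2*exp(-2)*sin(3)/13 + 2*exp(2)*sin(3)/13 - 3*exp(2)*cos(3)/13

For F(x) to be correct the identity F'(x) - f(x) = 0 must hold.
F(x) = (2*sin(3*x) - 3*cos(3*x))*exp(2*x)/13 is an antiderivative of f.
Check: d/dx[(2*sin(3*x) - 3*cos(3*x))*exp(2*x)/13] = exp(2*x)*sin(3*x) = f(x).
F(1) = 2*exp(2)*sin(3)/13 - 3*exp(2)*cos(3)/13; F(-1) = -2*exp(-2)*sin(3)/13 - 3*exp(-2)*cos(3)/13.
Integral = F(1) - F(-1) = 3*exp(-2)*cos(3)/13 + 2*exp(-2)*sin(3)/13 + 2*exp(2)*sin(3)/13 - 3*exp(2)*cos(3)/13.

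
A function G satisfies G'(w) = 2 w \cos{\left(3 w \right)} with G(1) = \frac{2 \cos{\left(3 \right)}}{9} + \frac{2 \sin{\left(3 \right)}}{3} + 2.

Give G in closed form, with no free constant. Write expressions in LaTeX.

G(w) = \frac{2 w \sin{\left(3 w \right)}}{3} + \frac{2 \cos{\left(3 w \right)}}{9} + 2

Any candidate G(w) must reproduce the stated G'(w) exactly.
A general antiderivative is \frac{2 w \sin{\left(3 w \right)}}{3} + \frac{2 \cos{\left(3 w \right)}}{9} + C.
The condition gives C = \frac{2 \cos{\left(3 \right)}}{9} + \frac{2 \sin{\left(3 \right)}}{3} + 2 - (\frac{2 \cos{\left(3 \right)}}{9} + \frac{2 \sin{\left(3 \right)}}{3}) = 2.
So G(w) = \frac{2 w \sin{\left(3 w \right)}}{3} + \frac{2 \cos{\left(3 w \right)}}{9} + 2.
Check: d/dw[\frac{2 w \sin{\left(3 w \right)}}{3} + \frac{2 \cos{\left(3 w \right)}}{9} + 2] = 2 w \cos{\left(3 w \right)} = G'(w).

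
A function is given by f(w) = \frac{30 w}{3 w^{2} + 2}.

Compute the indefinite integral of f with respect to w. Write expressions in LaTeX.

f matches the chain-rule pattern g'(h)*h' with inner function h(w) = \frac{3 w^{2}}{2} + 1; substituting u = h(w) collapses the integral.
Check: d/dw[5 \log{\left(\frac{3 w^{2}}{2} + 1 \right)}] = \frac{30 w}{3 w^{2} + 2} = f(w).

F(w) = 5 \log{\left(\frac{3 w^{2}}{2} + 1 \right)} + C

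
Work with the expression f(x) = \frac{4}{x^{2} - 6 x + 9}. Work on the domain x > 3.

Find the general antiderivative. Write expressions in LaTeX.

F(x) = - \frac{4}{x - 3} + C

Check any antiderivative F(x) by computing F'(x) and comparing it with f(x).
Check: d/dx[- \frac{4}{x - 3}] = \frac{4}{x^{2} - 6 x + 9} = f(x).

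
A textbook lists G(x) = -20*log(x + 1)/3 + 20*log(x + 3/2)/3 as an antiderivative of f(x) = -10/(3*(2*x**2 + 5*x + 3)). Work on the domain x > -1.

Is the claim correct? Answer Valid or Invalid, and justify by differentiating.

d/dx[G] = -20/(6*x**2 + 15*x + 9)
d/dx[G] - f(x) = -10/(6*x**2 + 15*x + 9) != 0.

Invalid: d/dx[G] - f = -10/(6*x**2 + 15*x + 9), which is not 0.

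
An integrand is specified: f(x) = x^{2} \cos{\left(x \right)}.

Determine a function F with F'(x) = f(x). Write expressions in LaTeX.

An antiderivative is F(x) = x^{2} \sin{\left(x \right)} + 2 x \cos{\left(x \right)} - 2 \sin{\left(x \right)}.

A candidate is checked by its d/dx: the result must match f(x).
Check: d/dx[x^{2} \sin{\left(x \right)} + 2 x \cos{\left(x \right)} - 2 \sin{\left(x \right)}] = x^{2} \cos{\left(x \right)} = f(x).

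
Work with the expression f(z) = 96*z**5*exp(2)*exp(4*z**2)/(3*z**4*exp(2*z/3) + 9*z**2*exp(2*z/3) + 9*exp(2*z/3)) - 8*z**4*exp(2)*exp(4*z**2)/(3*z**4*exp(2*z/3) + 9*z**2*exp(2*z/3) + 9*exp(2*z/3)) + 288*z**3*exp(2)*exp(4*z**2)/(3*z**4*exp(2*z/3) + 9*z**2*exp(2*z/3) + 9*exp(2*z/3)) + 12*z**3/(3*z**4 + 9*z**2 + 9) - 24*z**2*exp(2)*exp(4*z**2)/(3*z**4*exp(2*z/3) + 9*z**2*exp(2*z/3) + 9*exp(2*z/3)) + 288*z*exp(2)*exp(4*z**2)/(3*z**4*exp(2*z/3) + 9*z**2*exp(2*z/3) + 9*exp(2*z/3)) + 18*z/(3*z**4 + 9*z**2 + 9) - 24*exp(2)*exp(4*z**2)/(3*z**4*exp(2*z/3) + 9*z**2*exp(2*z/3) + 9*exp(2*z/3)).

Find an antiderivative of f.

An antiderivative is F(z) = 4*exp(4*z**2 - 2*z/3 + 2) + log(2*z**4/3 + 2*z**2 + 2).

The integrand splits into summands that can be handled one at a time.
Check: d/dz[4*exp(4*z**2 - 2*z/3 + 2) + log(2*z**4/3 + 2*z**2 + 2)] = (96*z**5*exp(2)*exp(-2*z/3)*exp(4*z**2) - 8*z**4*exp(2)*exp(-2*z/3)*exp(4*z**2) + 12*z**3 + 288*z**3*exp(2)*exp(-2*z/3)*exp(4*z**2) - 24*z**2*exp(2)*exp(-2*z/3)*exp(4*z**2) + 18*z + 288*z*exp(2)*exp(-2*z/3)*exp(4*z**2) - 24*exp(2)*exp(-2*z/3)*exp(4*z**2))/(3*z**4 + 9*z**2 + 9), which equals f(z).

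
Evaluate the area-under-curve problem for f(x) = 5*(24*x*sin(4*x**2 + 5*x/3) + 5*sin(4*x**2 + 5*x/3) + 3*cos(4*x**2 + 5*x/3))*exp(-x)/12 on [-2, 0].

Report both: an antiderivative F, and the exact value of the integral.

Antiderivative: F(x) = -5*exp(-x)*cos(4*x**2 + 5*x/3)/4; value = -5/4 + 5*exp(2)*cos(38/3)/4

f has the shape u'v + uv' for u = -5*cos(4*x**2 + 5*x/3)/4 and v = exp(-x) — it is the derivative of the product u*v.
F(x) = -5*exp(-x)*cos(4*x**2 + 5*x/3)/4 is an antiderivative of f.
Check: d/dx[-5*exp(-x)*cos(4*x**2 + 5*x/3)/4] = (120*x*sin(4*x**2 + 5*x/3) + 25*sin(4*x**2 + 5*x/3) + 15*cos(4*x**2 + 5*x/3))*exp(-x)/12, which equals f(x).
F(0) = -5/4; F(-2) = -5*exp(2)*cos(38/3)/4.
Integral = F(0) - F(-2) = -5/4 + 5*exp(2)*cos(38/3)/4.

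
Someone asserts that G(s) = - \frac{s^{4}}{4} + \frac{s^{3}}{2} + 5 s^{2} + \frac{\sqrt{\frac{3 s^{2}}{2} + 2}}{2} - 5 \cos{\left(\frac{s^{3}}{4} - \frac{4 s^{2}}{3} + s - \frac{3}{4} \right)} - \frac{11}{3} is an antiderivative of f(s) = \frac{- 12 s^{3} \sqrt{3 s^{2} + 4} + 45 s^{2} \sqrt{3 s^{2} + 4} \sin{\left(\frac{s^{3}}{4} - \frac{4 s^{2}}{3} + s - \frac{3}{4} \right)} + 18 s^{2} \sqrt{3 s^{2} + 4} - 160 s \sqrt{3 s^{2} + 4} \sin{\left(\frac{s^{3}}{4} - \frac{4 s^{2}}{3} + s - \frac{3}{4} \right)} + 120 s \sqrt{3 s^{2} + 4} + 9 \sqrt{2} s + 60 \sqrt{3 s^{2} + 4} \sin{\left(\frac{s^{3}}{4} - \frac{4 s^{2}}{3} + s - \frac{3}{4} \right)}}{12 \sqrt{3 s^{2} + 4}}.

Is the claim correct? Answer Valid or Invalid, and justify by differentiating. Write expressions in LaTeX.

d/ds[G] = \frac{- 12 s^{3} \sqrt{3 s^{2} + 4} + 45 s^{2} \sqrt{3 s^{2} + 4} \sin{\left(\frac{s^{3}}{4} - \frac{4 s^{2}}{3} + s - \frac{3}{4} \right)} + 18 s^{2} \sqrt{3 s^{2} + 4} - 160 s \sqrt{3 s^{2} + 4} \sin{\left(\frac{s^{3}}{4} - \frac{4 s^{2}}{3} + s - \frac{3}{4} \right)} + 120 s \sqrt{3 s^{2} + 4} + 9 \sqrt{2} s + 60 \sqrt{3 s^{2} + 4} \sin{\left(\frac{s^{3}}{4} - \frac{4 s^{2}}{3} + s - \frac{3}{4} \right)}}{12 \sqrt{3 s^{2} + 4}}
This equals f(s) exactly, so the claim holds.

Valid: G'(s) = f(s).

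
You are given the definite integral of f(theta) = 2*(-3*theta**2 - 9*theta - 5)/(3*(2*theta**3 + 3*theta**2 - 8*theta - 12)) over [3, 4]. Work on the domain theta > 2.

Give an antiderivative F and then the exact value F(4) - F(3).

Factor the denominator (3*(theta - 2)*(theta + 2)*(2*theta + 3)) and decompose: f = -2/(3*(2*theta + 3)) + 1/(6*(theta + 2)) - 5/(6*(theta - 2)); each piece integrates to a log, atan, or power term.
F(theta) = (-5*log(theta - 2) - 2*log(theta + 3/2) + log(theta + 2))/6 is an antiderivative of f.
Check: d/dtheta[(-5*log(theta - 2) - 2*log(theta + 3/2) + log(theta + 2))/6] = (-6*theta**2 - 18*theta - 10)/(6*theta**3 + 9*theta**2 - 24*theta - 36), which equals f(theta).
F(4) = -5*log(2)/6 - log(11/2)/3 + log(6)/6; F(3) = -log(9/2)/3 + log(5)/6.
Integral = F(4) - F(3) = -5*log(2)/6 - log(11/2)/3 - log(5)/6 + log(6)/6 + log(9/2)/3.

Antiderivative: F(theta) = (-5*log(theta - 2) - 2*log(theta + 3/2) + log(theta + 2))/6; value = -5*log(2)/6 - log(11/2)/3 - log(5)/6 + log(6)/6 + log(9/2)/3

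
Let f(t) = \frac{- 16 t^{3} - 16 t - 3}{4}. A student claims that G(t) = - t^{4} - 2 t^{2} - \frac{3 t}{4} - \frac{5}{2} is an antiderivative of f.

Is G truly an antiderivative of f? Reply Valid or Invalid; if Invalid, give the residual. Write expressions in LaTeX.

d/dt[G] = - 4 t^{3} - 4 t - \frac{3}{4}
This equals f(t) exactly, so the claim holds.

Valid - the claim checks out under differentiation.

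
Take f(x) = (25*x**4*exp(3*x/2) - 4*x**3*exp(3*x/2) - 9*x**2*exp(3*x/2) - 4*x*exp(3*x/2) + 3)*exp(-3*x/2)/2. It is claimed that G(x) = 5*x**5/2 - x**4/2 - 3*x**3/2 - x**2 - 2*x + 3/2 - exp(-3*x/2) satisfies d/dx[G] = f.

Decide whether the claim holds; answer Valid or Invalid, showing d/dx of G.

d/dx[G] = (25*x**4*exp(3*x/2) - 4*x**3*exp(3*x/2) - 9*x**2*exp(3*x/2) - 4*x*exp(3*x/2) - 4*exp(3*x/2) + 3)*exp(-3*x/2)/2
d/dx[G] - f(x) = -2 != 0.

Invalid: d/dx[G] - f = -2, which is not 0.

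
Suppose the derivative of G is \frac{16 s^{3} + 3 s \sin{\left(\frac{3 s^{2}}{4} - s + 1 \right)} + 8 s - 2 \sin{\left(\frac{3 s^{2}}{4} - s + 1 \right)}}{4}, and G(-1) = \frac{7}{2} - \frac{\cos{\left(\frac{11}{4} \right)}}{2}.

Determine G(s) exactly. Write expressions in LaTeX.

A first test for any G(s): its s-derivative must equal the given G'(s).
A general antiderivative is s^{4} + s^{2} - \frac{\cos{\left(\frac{3 s^{2}}{4} - s + 1 \right)}}{2} + 1 + C.
The condition gives C = \frac{7}{2} - \frac{\cos{\left(\frac{11}{4} \right)}}{2} - (3 - \frac{\cos{\left(\frac{11}{4} \right)}}{2}) = \frac{1}{2}.
So G(s) = s^{4} + s^{2} - \frac{\cos{\left(\frac{3 s^{2}}{4} - s + 1 \right)}}{2} + \frac{3}{2}.
Check: d/ds[s^{4} + s^{2} - \frac{\cos{\left(\frac{3 s^{2}}{4} - s + 1 \right)}}{2} + \frac{3}{2}] = 4 s^{3} + \frac{3 s \sin{\left(\frac{3 s^{2}}{4} - s + 1 \right)}}{4} + 2 s - \frac{\sin{\left(\frac{3 s^{2}}{4} - s + 1 \right)}}{2}, which equals G'(s).

G(s) = s^{4} + s^{2} - \frac{\cos{\left(\frac{3 s^{2}}{4} - s + 1 \right)}}{2} + \frac{3}{2}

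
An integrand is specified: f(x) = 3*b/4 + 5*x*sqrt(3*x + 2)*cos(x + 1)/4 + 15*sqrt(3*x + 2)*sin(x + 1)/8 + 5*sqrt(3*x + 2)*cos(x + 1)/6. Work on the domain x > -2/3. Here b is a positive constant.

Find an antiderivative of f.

The integrand splits into summands that can be handled one at a time.
Check: d/dx[(9*b*x + 5*(3*x + 2)**(3/2)*sin(x + 1))/12] = 3*b/4 + 5*x*sqrt(3*x + 2)*cos(x + 1)/4 + 15*sqrt(3*x + 2)*sin(x + 1)/8 + 5*sqrt(3*x + 2)*cos(x + 1)/6 = f(x).

An antiderivative is F(x) = (9*b*x + 5*(3*x + 2)**(3/2)*sin(x + 1))/12.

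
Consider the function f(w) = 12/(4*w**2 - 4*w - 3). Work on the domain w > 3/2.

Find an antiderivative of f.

The denominator factors as (2*w - 3)*(2*w + 1); partial fractions split f into directly integrable pieces: -3/(2*w + 1) + 3/(2*w - 3).
Check: d/dw[3*(log(w - 3/2) - log(w + 1/2))/2] = 12/(4*w**2 - 4*w - 3) = f(w).

An antiderivative is F(w) = 3*(log(w - 3/2) - log(w + 1/2))/2.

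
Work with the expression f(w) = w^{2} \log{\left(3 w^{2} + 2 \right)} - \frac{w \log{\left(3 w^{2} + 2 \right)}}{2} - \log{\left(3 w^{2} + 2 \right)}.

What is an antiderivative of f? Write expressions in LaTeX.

Integrate term by term and add the pieces.
Check: d/dw[- \frac{2 w^{3}}{9} + \frac{w^{2}}{4} + \frac{22 w}{9} + \left(\frac{w^{3}}{3} - \frac{w^{2}}{4} - w\right) \log{\left(3 w^{2} + 2 \right)} - \frac{\log{\left(w^{2} + \frac{2}{3} \right)}}{6} - \frac{22 \sqrt{6} \operatorname{atan}{\left(\frac{\sqrt{6} w}{2} \right)}}{27}] = w^{2} \log{\left(3 w^{2} + 2 \right)} - \frac{w \log{\left(3 w^{2} + 2 \right)}}{2} - \log{\left(3 w^{2} + 2 \right)} = f(w).

An antiderivative is F(w) = - \frac{2 w^{3}}{9} + \frac{w^{2}}{4} + \frac{22 w}{9} + \left(\frac{w^{3}}{3} - \frac{w^{2}}{4} - w\right) \log{\left(3 w^{2} + 2 \right)} - \frac{\log{\left(w^{2} + \frac{2}{3} \right)}}{6} - \frac{22 \sqrt{6} \operatorname{atan}{\left(\frac{\sqrt{6} w}{2} \right)}}{27}.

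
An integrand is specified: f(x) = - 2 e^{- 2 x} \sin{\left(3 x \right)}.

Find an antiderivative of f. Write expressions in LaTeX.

An antiderivative is F(x) = \frac{4 e^{- 2 x} \sin{\left(3 x \right)}}{13} + \frac{6 e^{- 2 x} \cos{\left(3 x \right)}}{13}.

Since d/dx undoes antidifferentiation here, F'(x) = f(x) is required of F(x).
Check: d/dx[\frac{4 e^{- 2 x} \sin{\left(3 x \right)}}{13} + \frac{6 e^{- 2 x} \cos{\left(3 x \right)}}{13}] = - 2 e^{- 2 x} \sin{\left(3 x \right)} = f(x).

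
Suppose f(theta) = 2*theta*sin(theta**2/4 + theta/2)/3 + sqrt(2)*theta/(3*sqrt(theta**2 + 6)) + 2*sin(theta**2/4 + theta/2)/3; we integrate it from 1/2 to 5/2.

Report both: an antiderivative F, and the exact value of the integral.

Antiderivative: F(theta) = (sqrt(2)*sqrt(theta**2 + 6) - 4*cos(theta**2/4 + theta/2))/3; value = sqrt(2)/3 - 4*cos(45/16)/3 + 4*cos(5/16)/3

Integrate term by term and add the pieces.
F(theta) = (sqrt(2)*sqrt(theta**2 + 6) - 4*cos(theta**2/4 + theta/2))/3 is an antiderivative of f.
Check: d/dtheta[(sqrt(2)*sqrt(theta**2 + 6) - 4*cos(theta**2/4 + theta/2))/3] = (2*theta*sqrt(theta**2 + 6)*sin(theta**2/4 + theta/2) + sqrt(2)*theta + 2*sqrt(theta**2 + 6)*sin(theta**2/4 + theta/2))/(3*sqrt(theta**2 + 6)), which equals f(theta).
F(5/2) = -4*cos(45/16)/3 + 7*sqrt(2)/6; F(1/2) = -4*cos(5/16)/3 + 5*sqrt(2)/6.
Integral = F(5/2) - F(1/2) = sqrt(2)/3 - 4*cos(45/16)/3 + 4*cos(5/16)/3.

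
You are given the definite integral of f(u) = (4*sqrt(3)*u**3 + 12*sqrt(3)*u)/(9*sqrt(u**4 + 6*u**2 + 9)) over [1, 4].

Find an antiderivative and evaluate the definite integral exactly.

f matches the chain-rule pattern g'(h)*h' with inner function h(u) = u**4/3 + 2*u**2 + 3; substituting w = h(u) collapses the integral.
F(u) = 2*sqrt(u**4/3 + 2*u**2 + 3)/3 is an antiderivative of f.
Check: d/du[2*sqrt(u**4/3 + 2*u**2 + 3)/3] = (4*sqrt(3)*u**3 + 12*sqrt(3)*u)/(9*sqrt(u**4 + 6*u**2 + 9)) = f(u).
F(4) = 38*sqrt(3)/9; F(1) = 8*sqrt(3)/9.
Integral = F(4) - F(1) = 10*sqrt(3)/3.

Antiderivative: F(u) = 2*sqrt(u**4/3 + 2*u**2 + 3)/3; value = 10*sqrt(3)/3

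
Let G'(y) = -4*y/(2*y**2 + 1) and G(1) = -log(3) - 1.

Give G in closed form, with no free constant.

G(y) = -log(2*y**2 + 1) - 1

G'(y) matches the chain-rule pattern g'(h)*h' with inner function h(y) = 2*y**2 + 1; substituting u = h(y) collapses the integral.
A general antiderivative is -log(2*y**2 + 1) + C.
The condition gives C = -log(3) - 1 - (-log(3)) = -1.
So G(y) = -log(2*y**2 + 1) - 1.
Check: d/dy[-log(2*y**2 + 1) - 1] = -4*y/(2*y**2 + 1) = G'(y).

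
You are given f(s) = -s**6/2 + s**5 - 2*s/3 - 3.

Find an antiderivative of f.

Integrate term by term and add the pieces.
Check: d/ds[-s**7/14 + s**6/6 - s**2/3 - 3*s] = -s**6/2 + s**5 - 2*s/3 - 3 = f(s).

An antiderivative is F(s) = -s**7/14 + s**6/6 - s**2/3 - 3*s.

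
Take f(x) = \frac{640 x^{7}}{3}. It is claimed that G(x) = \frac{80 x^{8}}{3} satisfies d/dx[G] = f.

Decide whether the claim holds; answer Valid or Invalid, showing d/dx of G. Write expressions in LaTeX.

Valid - differentiating G returns exactly f.

d/dx[G] = \frac{640 x^{7}}{3}
This equals f(x) exactly, so the claim holds.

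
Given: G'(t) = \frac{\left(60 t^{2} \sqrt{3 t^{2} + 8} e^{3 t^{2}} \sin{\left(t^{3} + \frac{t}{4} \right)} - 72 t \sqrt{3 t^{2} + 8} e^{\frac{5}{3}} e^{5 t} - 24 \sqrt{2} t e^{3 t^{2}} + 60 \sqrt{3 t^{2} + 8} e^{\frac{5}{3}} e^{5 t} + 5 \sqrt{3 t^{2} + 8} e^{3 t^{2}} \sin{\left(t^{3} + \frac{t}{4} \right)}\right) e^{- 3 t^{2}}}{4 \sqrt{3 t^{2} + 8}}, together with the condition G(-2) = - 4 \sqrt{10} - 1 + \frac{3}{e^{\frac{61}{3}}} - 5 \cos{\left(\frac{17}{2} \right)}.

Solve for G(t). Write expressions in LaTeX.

Recover the given G'(t) by differentiating a candidate G(t); any mismatch rules it out.
A general antiderivative is - 4 \sqrt{\frac{3 t^{2}}{2} + 4} + 3 e^{- 3 t^{2} + 5 t + \frac{5}{3}} - 5 \cos{\left(t^{3} + \frac{t}{4} \right)} + C.
The condition gives C = - 4 \sqrt{10} - 1 + \frac{3}{e^{\frac{61}{3}}} - 5 \cos{\left(\frac{17}{2} \right)} - (- 4 \sqrt{10} + \frac{3}{e^{\frac{61}{3}}} - 5 \cos{\left(\frac{17}{2} \right)}) = -1.
So G(t) = - 4 \sqrt{\frac{3 t^{2}}{2} + 4} + 3 e^{\frac{5}{3}} e^{5 t} e^{- 3 t^{2}} - 5 \cos{\left(t^{3} + \frac{t}{4} \right)} - 1.
Check: d/dt[- 4 \sqrt{\frac{3 t^{2}}{2} + 4} + 3 e^{\frac{5}{3}} e^{5 t} e^{- 3 t^{2}} - 5 \cos{\left(t^{3} + \frac{t}{4} \right)} - 1] = \frac{\left(60 t^{2} \sqrt{3 t^{2} + 8} e^{3 t^{2}} \sin{\left(t^{3} + \frac{t}{4} \right)} - 72 t \sqrt{3 t^{2} + 8} e^{\frac{5}{3}} e^{5 t} - 24 \sqrt{2} t e^{3 t^{2}} + 60 \sqrt{3 t^{2} + 8} e^{\frac{5}{3}} e^{5 t} + 5 \sqrt{3 t^{2} + 8} e^{3 t^{2}} \sin{\left(t^{3} + \frac{t}{4} \right)}\right) e^{- 3 t^{2}}}{4 \sqrt{3 t^{2} + 8}} = G'(t).

G(t) = - 4 \sqrt{\frac{3 t^{2}}{2} + 4} + 3 e^{\frac{5}{3}} e^{5 t} e^{- 3 t^{2}} - 5 \cos{\left(t^{3} + \frac{t}{4} \right)} - 1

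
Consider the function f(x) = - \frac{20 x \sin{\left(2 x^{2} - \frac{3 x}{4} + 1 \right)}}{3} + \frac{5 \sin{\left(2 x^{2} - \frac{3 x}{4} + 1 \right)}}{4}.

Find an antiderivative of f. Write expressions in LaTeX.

An antiderivative is F(x) = \frac{5 \cos{\left(2 x^{2} - \frac{3 x}{4} + 1 \right)}}{3}.

f matches the chain-rule pattern g'(h)*h' with inner function h(x) = 2 x^{2} - \frac{3 x}{4} + 1; substituting u = h(x) collapses the integral.
Check: d/dx[\frac{5 \cos{\left(2 x^{2} - \frac{3 x}{4} + 1 \right)}}{3}] = - \frac{20 x \sin{\left(2 x^{2} - \frac{3 x}{4} + 1 \right)}}{3} + \frac{5 \sin{\left(2 x^{2} - \frac{3 x}{4} + 1 \right)}}{4} = f(x).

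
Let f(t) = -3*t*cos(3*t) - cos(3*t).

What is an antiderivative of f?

The integrand splits into summands that can be handled one at a time.
Check: d/dt[(-3*t*sin(3*t) - sin(3*t) - cos(3*t))/3] = -3*t*cos(3*t) - cos(3*t) = f(t).

An antiderivative is F(t) = (-3*t*sin(3*t) - sin(3*t) - cos(3*t))/3.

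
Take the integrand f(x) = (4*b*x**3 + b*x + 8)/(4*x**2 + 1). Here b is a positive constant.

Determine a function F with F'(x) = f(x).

For F(x) to be correct the identity F'(x) - f(x) = 0 must hold.
Check: d/dx[(b*x**2 + 8*atan(2*x))/2] = (4*b*x**3 + b*x + 8)/(4*x**2 + 1) = f(x).

An antiderivative is F(x) = (b*x**2 + 8*atan(2*x))/2.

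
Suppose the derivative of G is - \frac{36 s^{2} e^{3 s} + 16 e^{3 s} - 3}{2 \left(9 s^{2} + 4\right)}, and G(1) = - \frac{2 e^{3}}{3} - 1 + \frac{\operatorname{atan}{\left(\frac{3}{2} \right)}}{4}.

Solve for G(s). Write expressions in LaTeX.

Since d/ds undoes antidifferentiation here, G(s) must give back the stated G'(s).
A general antiderivative is - \frac{2 e^{3 s}}{3} + \frac{\operatorname{atan}{\left(\frac{3 s}{2} \right)}}{4} + C.
The condition gives C = - \frac{2 e^{3}}{3} - 1 + \frac{\operatorname{atan}{\left(\frac{3}{2} \right)}}{4} - (- \frac{2 e^{3}}{3} + \frac{\operatorname{atan}{\left(\frac{3}{2} \right)}}{4}) = -1.
So G(s) = - \frac{2 e^{3 s}}{3} + \frac{\operatorname{atan}{\left(\frac{3 s}{2} \right)}}{4} - 1.
Check: d/ds[- \frac{2 e^{3 s}}{3} + \frac{\operatorname{atan}{\left(\frac{3 s}{2} \right)}}{4} - 1] = \frac{- 36 s^{2} e^{3 s} - 16 e^{3 s} + 3}{18 s^{2} + 8}, which equals G'(s).

G(s) = - \frac{2 e^{3 s}}{3} + \frac{\operatorname{atan}{\left(\frac{3 s}{2} \right)}}{4} - 1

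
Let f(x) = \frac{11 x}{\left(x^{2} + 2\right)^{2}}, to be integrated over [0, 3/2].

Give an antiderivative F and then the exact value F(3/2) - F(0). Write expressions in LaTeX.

Antiderivative: F(x) = \frac{4 x^{2} - 3}{2 \left(x^{2} + 2\right)}; value = \frac{99}{68}

f has the shape u'v + uv' for u = \frac{3}{2 \left(x^{2} + 2\right)} and v = \frac{4 x^{2}}{3} - 1 — it is the derivative of the product u*v.
F(x) = \frac{4 x^{2} - 3}{2 \left(x^{2} + 2\right)} is an antiderivative of f.
Check: d/dx[\frac{4 x^{2} - 3}{2 \left(x^{2} + 2\right)}] = \frac{11 x}{x^{4} + 4 x^{2} + 4}, which equals f(x).
F(3/2) = \frac{12}{17}; F(0) = - \frac{3}{4}.
Integral = F(3/2) - F(0) = \frac{99}{68}.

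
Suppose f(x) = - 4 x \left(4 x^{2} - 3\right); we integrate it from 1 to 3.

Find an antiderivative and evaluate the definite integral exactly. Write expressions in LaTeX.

The substitution u = \frac{3}{2} - 2 x^{2} works: f is exactly (dF/du)*(du/dx) for that inner function.
F(x) = - \frac{\left(4 x^{2} - 3\right)^{2}}{4} is an antiderivative of f.
Check: d/dx[- \frac{\left(4 x^{2} - 3\right)^{2}}{4}] = - 16 x^{3} + 12 x, which equals f(x).
F(3) = - \frac{1089}{4}; F(1) = - \frac{1}{4}.
Integral = F(3) - F(1) = -272.

Antiderivative: F(x) = - \frac{\left(4 x^{2} - 3\right)^{2}}{4}; value = -272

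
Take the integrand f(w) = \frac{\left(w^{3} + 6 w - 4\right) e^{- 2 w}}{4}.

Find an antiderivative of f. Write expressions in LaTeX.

An antiderivative is F(w) = \frac{\left(- 4 w^{3} - 6 w^{2} - 30 w + 1\right) e^{- 2 w}}{32}.

f has the shape u'v + uv' for u = - \frac{w^{3}}{8} - \frac{3 w^{2}}{16} - \frac{15 w}{16} + \frac{1}{32} and v = e^{- 2 w} — it is the derivative of the product u*v.
Check: d/dw[\frac{\left(- 4 w^{3} - 6 w^{2} - 30 w + 1\right) e^{- 2 w}}{32}] = \frac{\left(w^{3} + 6 w - 4\right) e^{- 2 w}}{4} = f(w).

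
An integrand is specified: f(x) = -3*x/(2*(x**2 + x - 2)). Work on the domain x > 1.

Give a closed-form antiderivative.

An antiderivative is F(x) = -log(x - 1)/2 - log(x + 2).

Factor the denominator (2*(x - 1)*(x + 2)) and decompose: f = -1/(x + 2) - 1/(2*(x - 1)); each piece integrates to a log, atan, or power term.
Check: d/dx[-log(x - 1)/2 - log(x + 2)] = -3*x/(2*x**2 + 2*x - 4), which equals f(x).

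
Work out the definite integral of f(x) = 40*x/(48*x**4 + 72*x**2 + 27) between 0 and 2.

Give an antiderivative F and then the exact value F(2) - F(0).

f matches the chain-rule pattern g'(h)*h' with inner function h(x) = 4*x**2 + 3; substituting u = h(x) collapses the integral.
F(x) = -5/(3*(4*x**2 + 3)) is an antiderivative of f.
Check: d/dx[-5/(3*(4*x**2 + 3))] = 40*x/(48*x**4 + 72*x**2 + 27) = f(x).
F(2) = -5/57; F(0) = -5/9.
Integral = F(2) - F(0) = 80/171.

Antiderivative: F(x) = -5/(3*(4*x**2 + 3)); value = 80/171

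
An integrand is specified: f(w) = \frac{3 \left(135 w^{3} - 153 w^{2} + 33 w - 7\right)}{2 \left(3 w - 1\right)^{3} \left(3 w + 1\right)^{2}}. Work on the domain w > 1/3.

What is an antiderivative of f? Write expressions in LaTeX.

An antiderivative is F(w) = \frac{1}{18 w^{2} - 12 w + 2} - \frac{5}{6 w + 2}.

For F(w) to be correct the identity F'(w) - f(w) = 0 must hold.
Check: d/dw[\frac{1}{18 w^{2} - 12 w + 2} - \frac{5}{6 w + 2}] = \frac{405 w^{3} - 459 w^{2} + 99 w - 21}{486 w^{5} - 162 w^{4} - 108 w^{3} + 36 w^{2} + 6 w - 2}, which equals f(w).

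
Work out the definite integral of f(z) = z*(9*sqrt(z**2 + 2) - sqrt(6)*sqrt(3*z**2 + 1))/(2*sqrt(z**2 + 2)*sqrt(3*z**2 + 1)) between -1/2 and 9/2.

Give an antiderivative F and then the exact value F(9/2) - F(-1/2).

Antiderivative: F(z) = -sqrt(3*z**2/2 + 3) + 3*sqrt(3*z**2 + 1)/2; value = -sqrt(534)/4 - 3*sqrt(7)/4 + 3*sqrt(6)/4 + 3*sqrt(247)/4

An antiderivative F(z) passes only if d/dz[F] lands on f(z) exactly.
F(z) = -sqrt(3*z**2/2 + 3) + 3*sqrt(3*z**2 + 1)/2 is an antiderivative of f.
Check: d/dz[-sqrt(3*z**2/2 + 3) + 3*sqrt(3*z**2 + 1)/2] = (9*z*sqrt(z**2 + 2) - sqrt(6)*z*sqrt(3*z**2 + 1))/(2*sqrt(z**2 + 2)*sqrt(3*z**2 + 1)), which equals f(z).
F(9/2) = -sqrt(534)/4 + 3*sqrt(247)/4; F(-1/2) = -3*sqrt(6)/4 + 3*sqrt(7)/4.
Integral = F(9/2) - F(-1/2) = -sqrt(534)/4 - 3*sqrt(7)/4 + 3*sqrt(6)/4 + 3*sqrt(247)/4.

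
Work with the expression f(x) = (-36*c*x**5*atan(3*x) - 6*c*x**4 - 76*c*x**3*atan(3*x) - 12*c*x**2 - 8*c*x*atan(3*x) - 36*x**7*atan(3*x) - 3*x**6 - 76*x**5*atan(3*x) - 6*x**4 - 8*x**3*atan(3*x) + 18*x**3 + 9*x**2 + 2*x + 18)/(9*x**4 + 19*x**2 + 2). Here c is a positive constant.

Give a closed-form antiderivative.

An antiderivative is F(x) = -2*c*x**2*atan(3*x) - x**4*atan(3*x) + log(x**2 + 2) + 3*atan(3*x).

Whatever form F(x) takes, F'(x) = f(x) is non-negotiable.
Check: d/dx[-2*c*x**2*atan(3*x) - x**4*atan(3*x) + log(x**2 + 2) + 3*atan(3*x)] = (-36*c*x**5*atan(3*x) - 6*c*x**4 - 76*c*x**3*atan(3*x) - 12*c*x**2 - 8*c*x*atan(3*x) - 36*x**7*atan(3*x) - 3*x**6 - 76*x**5*atan(3*x) - 6*x**4 - 8*x**3*atan(3*x) + 18*x**3 + 9*x**2 + 2*x + 18)/(9*x**4 + 19*x**2 + 2) = f(x).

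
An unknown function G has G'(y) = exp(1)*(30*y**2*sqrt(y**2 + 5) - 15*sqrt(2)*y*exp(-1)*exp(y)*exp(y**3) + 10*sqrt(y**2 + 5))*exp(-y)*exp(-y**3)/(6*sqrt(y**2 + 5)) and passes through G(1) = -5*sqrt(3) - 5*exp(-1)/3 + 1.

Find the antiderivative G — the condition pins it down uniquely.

G(y) = -(15*sqrt(2)*sqrt(y**2 + 5) - 6 + 10*exp(1)*exp(-y)*exp(-y**3))/6

Any candidate G(y) must reproduce the stated G'(y) exactly.
A general antiderivative is -5*sqrt(y**2/2 + 5/2) - 5*exp(-y**3 - y + 1)/3 + C.
The condition gives C = -5*sqrt(3) - 5*exp(-1)/3 + 1 - (-5*sqrt(3) - 5*exp(-1)/3) = 1.
So G(y) = -(15*sqrt(2)*sqrt(y**2 + 5) - 6 + 10*exp(1)*exp(-y)*exp(-y**3))/6.
Check: d/dy[-(15*sqrt(2)*sqrt(y**2 + 5) - 6 + 10*exp(1)*exp(-y)*exp(-y**3))/6] = (30*exp(1)*y**2*sqrt(y**2 + 5) - 15*sqrt(2)*y*exp(y)*exp(y**3) + 10*exp(1)*sqrt(y**2 + 5))*exp(-y)*exp(-y**3)/(6*sqrt(y**2 + 5)), which equals G'(y).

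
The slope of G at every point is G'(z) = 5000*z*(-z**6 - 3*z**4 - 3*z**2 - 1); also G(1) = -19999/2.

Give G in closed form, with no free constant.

The substitution u = -5*z**2 - 5 works: G'(z) is exactly (dG/du)*(du/dz) for that inner function.
A general antiderivative is -(-5*z**2 - 5)**4 + C.
The condition gives C = -19999/2 - (-10000) = 1/2.
So G(z) = -(1250*z**8 + 5000*z**6 + 7500*z**4 + 5000*z**2 + 1249)/2.
Check: d/dz[-(1250*z**8 + 5000*z**6 + 7500*z**4 + 5000*z**2 + 1249)/2] = -5000*z**7 - 15000*z**5 - 15000*z**3 - 5000*z, which equals G'(z).

G(z) = -(1250*z**8 + 5000*z**6 + 7500*z**4 + 5000*z**2 + 1249)/2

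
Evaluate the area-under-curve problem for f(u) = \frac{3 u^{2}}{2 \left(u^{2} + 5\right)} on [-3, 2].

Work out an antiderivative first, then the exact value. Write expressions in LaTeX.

A candidate is checked by its d/du: the result must match f(u).
F(u) = \frac{3 \left(u - \sqrt{5} \operatorname{atan}{\left(\frac{\sqrt{5} u}{5} \right)}\right)}{2} is an antiderivative of f.
Check: d/du[\frac{3 \left(u - \sqrt{5} \operatorname{atan}{\left(\frac{\sqrt{5} u}{5} \right)}\right)}{2}] = \frac{3 u^{2}}{2 u^{2} + 10}, which equals f(u).
F(2) = - \frac{3 \sqrt{5} \operatorname{atan}{\left(\frac{2 \sqrt{5}}{5} \right)}}{2} + 3; F(-3) = - \frac{9}{2} + \frac{3 \sqrt{5} \operatorname{atan}{\left(\frac{3 \sqrt{5}}{5} \right)}}{2}.
Integral = F(2) - F(-3) = - \frac{3 \sqrt{5} \operatorname{atan}{\left(\frac{3 \sqrt{5}}{5} \right)}}{2} - \frac{3 \sqrt{5} \operatorname{atan}{\left(\frac{2 \sqrt{5}}{5} \right)}}{2} + \frac{15}{2}.

Antiderivative: F(u) = \frac{3 \left(u - \sqrt{5} \operatorname{atan}{\left(\frac{\sqrt{5} u}{5} \right)}\right)}{2}; value = - \frac{3 \sqrt{5} \operatorname{atan}{\left(\frac{3 \sqrt{5}}{5} \right)}}{2} - \frac{3 \sqrt{5} \operatorname{atan}{\left(\frac{2 \sqrt{5}}{5} \right)}}{2} + \frac{15}{2}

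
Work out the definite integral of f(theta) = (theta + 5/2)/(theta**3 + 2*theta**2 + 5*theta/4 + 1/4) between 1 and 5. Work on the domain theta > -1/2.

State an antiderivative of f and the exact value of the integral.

Factor the denominator ((theta + 1)*(2*theta + 1)**2) and decompose: f = -12/(2*theta + 1) + 16/(2*theta + 1)**2 + 6/(theta + 1); each piece integrates to a log, atan, or power term.
F(theta) = 2*(-3*(2*theta + 1)*log(theta + 1/2) + 3*(2*theta + 1)*log(theta + 1) - 4)/(2*theta + 1) is an antiderivative of f.
Check: d/dtheta[2*(-3*(2*theta + 1)*log(theta + 1/2) + 3*(2*theta + 1)*log(theta + 1) - 4)/(2*theta + 1)] = (4*theta + 10)/(4*theta**3 + 8*theta**2 + 5*theta + 1), which equals f(theta).
F(5) = -6*log(11/2) - 8/11 + 6*log(6); F(1) = -8/3 - 6*log(3/2) + 6*log(2).
Integral = F(5) - F(1) = -6*log(11/2) - 6*log(2) + 64/33 + 6*log(3/2) + 6*log(6).

Antiderivative: F(theta) = 2*(-3*(2*theta + 1)*log(theta + 1/2) + 3*(2*theta + 1)*log(theta + 1) - 4)/(2*theta + 1); value = -6*log(11/2) - 6*log(2) + 64/33 + 6*log(3/2) + 6*log(6)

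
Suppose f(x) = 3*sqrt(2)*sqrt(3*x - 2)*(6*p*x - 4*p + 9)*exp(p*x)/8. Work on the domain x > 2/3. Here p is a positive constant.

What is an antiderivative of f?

An antiderivative is F(x) = 3*sqrt(2)*(3*x - 2)**(3/2)*exp(p*x)/4.

Recognize the product-rule pattern: f = u'v + uv' with u = 3*(3*x/2 - 1)**(3/2), v = exp(p*x), so integration by parts undoes it.
Check: d/dx[3*sqrt(2)*(3*x - 2)**(3/2)*exp(p*x)/4] = 9*sqrt(2)*p*x*sqrt(3*x - 2)*exp(p*x)/4 - 3*sqrt(2)*p*sqrt(3*x - 2)*exp(p*x)/2 + 27*sqrt(2)*sqrt(3*x - 2)*exp(p*x)/8, which equals f(x).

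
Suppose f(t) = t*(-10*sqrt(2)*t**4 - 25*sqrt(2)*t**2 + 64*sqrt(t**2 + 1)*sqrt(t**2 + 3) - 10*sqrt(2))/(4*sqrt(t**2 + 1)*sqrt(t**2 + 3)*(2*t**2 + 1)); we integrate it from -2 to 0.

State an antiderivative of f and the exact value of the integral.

Any candidate F(t) must reproduce f(t) exactly when differentiated.
F(t) = (-5*sqrt(2)*sqrt(t**2 + 1)*sqrt(t**2 + 3) + 32*log(2*t**2 + 1))/8 is an antiderivative of f.
Check: d/dt[(-5*sqrt(2)*sqrt(t**2 + 1)*sqrt(t**2 + 3) + 32*log(2*t**2 + 1))/8] = (-10*sqrt(2)*t**5 - 25*sqrt(2)*t**3 + 64*t*sqrt(t**2 + 1)*sqrt(t**2 + 3) - 10*sqrt(2)*t)/(8*t**2*sqrt(t**2 + 1)*sqrt(t**2 + 3) + 4*sqrt(t**2 + 1)*sqrt(t**2 + 3)), which equals f(t).
F(0) = -5*sqrt(6)/8; F(-2) = -5*sqrt(70)/8 + 4*log(9).
Integral = F(0) - F(-2) = -4*log(9) - 5*sqrt(6)/8 + 5*sqrt(70)/8.

Antiderivative: F(t) = (-5*sqrt(2)*sqrt(t**2 + 1)*sqrt(t**2 + 3) + 32*log(2*t**2 + 1))/8; value = -4*log(9) - 5*sqrt(6)/8 + 5*sqrt(70)/8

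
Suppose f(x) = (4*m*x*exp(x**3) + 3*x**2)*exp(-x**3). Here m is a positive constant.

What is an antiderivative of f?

An antiderivative is F(x) = 2*m*x**2 - exp(-x**3).

A candidate is checked by its d/dx: the result must match f(x).
Check: d/dx[2*m*x**2 - exp(-x**3)] = (4*m*x*exp(x**3) + 3*x**2)*exp(-x**3) = f(x).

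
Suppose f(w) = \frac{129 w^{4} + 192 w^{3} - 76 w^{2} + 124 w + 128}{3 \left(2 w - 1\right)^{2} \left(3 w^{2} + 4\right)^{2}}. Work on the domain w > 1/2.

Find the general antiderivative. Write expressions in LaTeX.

Whatever form F(w) takes, F'(w) = f(w) is non-negotiable.
Check: d/dw[- \frac{43 w^{2} + 32 w + 16}{6 \left(2 w - 1\right) \left(3 w^{2} + 4\right)}] = \frac{129 w^{4} + 192 w^{3} - 76 w^{2} + 124 w + 128}{108 w^{6} - 108 w^{5} + 315 w^{4} - 288 w^{3} + 264 w^{2} - 192 w + 48}, which equals f(w).

F(w) = - \frac{43 w^{2} + 32 w + 16}{6 \left(2 w - 1\right) \left(3 w^{2} + 4\right)} + C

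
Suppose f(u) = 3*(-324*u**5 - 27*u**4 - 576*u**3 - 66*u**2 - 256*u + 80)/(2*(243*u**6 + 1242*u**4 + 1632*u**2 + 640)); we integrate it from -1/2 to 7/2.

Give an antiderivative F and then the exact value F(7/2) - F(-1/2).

Antiderivative: F(u) = (3*u - 2*(9*u**2 + 8)*log(u**2/2 + 5/3))/(2*(9*u**2 + 8)); value = -log(187/24) + 2280/19393 + log(43/24)

An antiderivative F(u) passes only if d/du[F] lands on f(u) exactly.
F(u) = (3*u - 2*(9*u**2 + 8)*log(u**2/2 + 5/3))/(2*(9*u**2 + 8)) is an antiderivative of f.
Check: d/du[(3*u - 2*(9*u**2 + 8)*log(u**2/2 + 5/3))/(2*(9*u**2 + 8))] = (-972*u**5 - 81*u**4 - 1728*u**3 - 198*u**2 - 768*u + 240)/(486*u**6 + 2484*u**4 + 3264*u**2 + 1280), which equals f(u).
F(7/2) = 21/473 - log(187/24); F(-1/2) = -log(43/24) - 3/41.
Integral = F(7/2) - F(-1/2) = -log(187/24) + 2280/19393 + log(43/24).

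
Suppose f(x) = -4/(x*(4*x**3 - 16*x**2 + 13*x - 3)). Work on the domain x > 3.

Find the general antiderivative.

Factor the denominator (x*(x - 3)*(2*x - 1)**2) and decompose: f = -64/(25*(2*x - 1)) + 16/(5*(2*x - 1)**2) - 4/(75*(x - 3)) + 4/(3*x); each piece integrates to a log, atan, or power term.
Check: d/dx[4*(25*(2*x - 1)*log(x) - (2*x - 1)*log(x - 3) - 24*(2*x - 1)*log(x - 1/2) - 30)/(75*(2*x - 1))] = -4/(4*x**4 - 16*x**3 + 13*x**2 - 3*x), which equals f(x).

F(x) = 4*(25*(2*x - 1)*log(x) - (2*x - 1)*log(x - 3) - 24*(2*x - 1)*log(x - 1/2) - 30)/(75*(2*x - 1)) + C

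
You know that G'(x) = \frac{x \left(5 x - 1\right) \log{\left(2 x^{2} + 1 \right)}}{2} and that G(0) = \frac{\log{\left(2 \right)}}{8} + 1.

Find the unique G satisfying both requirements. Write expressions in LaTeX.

G(x) = \frac{- 40 x^{3} + 6 x^{2} \left(10 x - 3\right) \log{\left(2 x^{2} + 1 \right)} + 18 x^{2} + 60 x - 9 \log{\left(x^{2} + \frac{1}{2} \right)} - 30 \sqrt{2} \operatorname{atan}{\left(\sqrt{2} x \right)} + 72}{72}

A candidate passes only if d/dx[G] lands on the given G'(x) exactly.
A general antiderivative is - \frac{5 x^{3}}{9} + \frac{x^{2}}{4} + \frac{5 x}{6} + \left(\frac{5 x^{3}}{6} - \frac{x^{2}}{4}\right) \log{\left(2 x^{2} + 1 \right)} - \frac{\log{\left(x^{2} + \frac{1}{2} \right)}}{8} - \frac{5 \sqrt{2} \operatorname{atan}{\left(\sqrt{2} x \right)}}{12} + C.
The condition gives C = \frac{\log{\left(2 \right)}}{8} + 1 - (\frac{\log{\left(2 \right)}}{8}) = 1.
So G(x) = \frac{- 40 x^{3} + 6 x^{2} \left(10 x - 3\right) \log{\left(2 x^{2} + 1 \right)} + 18 x^{2} + 60 x - 9 \log{\left(x^{2} + \frac{1}{2} \right)} - 30 \sqrt{2} \operatorname{atan}{\left(\sqrt{2} x \right)} + 72}{72}.
Check: d/dx[\frac{- 40 x^{3} + 6 x^{2} \left(10 x - 3\right) \log{\left(2 x^{2} + 1 \right)} + 18 x^{2} + 60 x - 9 \log{\left(x^{2} + \frac{1}{2} \right)} - 30 \sqrt{2} \operatorname{atan}{\left(\sqrt{2} x \right)} + 72}{72}] = \frac{5 x^{2} \log{\left(2 x^{2} + 1 \right)}}{2} - \frac{x \log{\left(2 x^{2} + 1 \right)}}{2}, which equals G'(x).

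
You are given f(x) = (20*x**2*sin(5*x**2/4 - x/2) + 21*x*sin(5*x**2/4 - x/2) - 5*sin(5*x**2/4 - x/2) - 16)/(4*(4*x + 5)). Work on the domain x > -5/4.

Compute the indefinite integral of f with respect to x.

F(x) = -log(2*x + 5/2) - cos(5*x**2/4 - x/2)/2 + C

Recover f(x) by differentiating a candidate F(x); any mismatch rules it out.
Check: d/dx[-log(2*x + 5/2) - cos(5*x**2/4 - x/2)/2] = (20*x**2*sin(5*x**2/4 - x/2) + 21*x*sin(5*x**2/4 - x/2) - 5*sin(5*x**2/4 - x/2) - 16)/(16*x + 20), which equals f(x).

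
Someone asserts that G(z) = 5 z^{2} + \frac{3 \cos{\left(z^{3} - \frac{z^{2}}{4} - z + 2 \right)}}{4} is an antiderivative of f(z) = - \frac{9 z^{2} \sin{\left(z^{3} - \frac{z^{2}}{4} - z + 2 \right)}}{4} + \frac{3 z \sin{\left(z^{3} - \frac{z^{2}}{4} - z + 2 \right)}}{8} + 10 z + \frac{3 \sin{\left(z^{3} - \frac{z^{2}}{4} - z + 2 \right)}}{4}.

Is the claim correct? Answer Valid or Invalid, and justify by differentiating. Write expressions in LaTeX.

Valid - the claim checks out under differentiation.

d/dz[G] = - \frac{9 z^{2} \sin{\left(z^{3} - \frac{z^{2}}{4} - z + 2 \right)}}{4} + \frac{3 z \sin{\left(z^{3} - \frac{z^{2}}{4} - z + 2 \right)}}{8} + 10 z + \frac{3 \sin{\left(z^{3} - \frac{z^{2}}{4} - z + 2 \right)}}{4}
This equals f(z) exactly, so the claim holds.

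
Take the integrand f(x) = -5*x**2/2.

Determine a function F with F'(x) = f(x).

An antiderivative F(x) passes only if d/dx[F] lands on f(x) exactly.
Check: d/dx[-5*x**3/6] = -5*x**2/2 = f(x).

An antiderivative is F(x) = -5*x**3/6.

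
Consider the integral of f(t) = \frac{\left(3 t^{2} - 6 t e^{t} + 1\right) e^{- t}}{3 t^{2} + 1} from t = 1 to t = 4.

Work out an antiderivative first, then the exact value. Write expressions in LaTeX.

Check any antiderivative F(t) by computing F'(t) and comparing it with f(t).
F(t) = \left(- e^{t} \log{\left(3 t^{2} + 1 \right)} - 1\right) e^{- t} is an antiderivative of f.
Check: d/dt[\left(- e^{t} \log{\left(3 t^{2} + 1 \right)} - 1\right) e^{- t}] = \frac{3 t^{2} - 6 t e^{t} + 1}{3 t^{2} e^{t} + e^{t}}, which equals f(t).
F(4) = - \log{\left(49 \right)} - e^{-4}; F(1) = - \log{\left(4 \right)} - e^{-1}.
Integral = F(4) - F(1) = - \log{\left(49 \right)} - e^{-4} + e^{-1} + \log{\left(4 \right)}.

Antiderivative: F(t) = \left(- e^{t} \log{\left(3 t^{2} + 1 \right)} - 1\right) e^{- t}; value = - \log{\left(49 \right)} - e^{-4} + e^{-1} + \log{\left(4 \right)}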